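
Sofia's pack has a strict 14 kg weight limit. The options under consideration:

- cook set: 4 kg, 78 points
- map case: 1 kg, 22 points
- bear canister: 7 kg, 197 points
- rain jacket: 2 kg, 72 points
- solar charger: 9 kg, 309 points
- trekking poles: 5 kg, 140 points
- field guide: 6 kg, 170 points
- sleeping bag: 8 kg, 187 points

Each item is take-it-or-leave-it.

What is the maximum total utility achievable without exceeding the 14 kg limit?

449

Taking the top-ratio items first gives map case + rain jacket + solar charger for 403 (12 kg).
The 3 kg tied up in map case and rain jacket is better spent on trekking poles — total rises to 449 (14 kg).
Nothing else within 14 kg beats 449.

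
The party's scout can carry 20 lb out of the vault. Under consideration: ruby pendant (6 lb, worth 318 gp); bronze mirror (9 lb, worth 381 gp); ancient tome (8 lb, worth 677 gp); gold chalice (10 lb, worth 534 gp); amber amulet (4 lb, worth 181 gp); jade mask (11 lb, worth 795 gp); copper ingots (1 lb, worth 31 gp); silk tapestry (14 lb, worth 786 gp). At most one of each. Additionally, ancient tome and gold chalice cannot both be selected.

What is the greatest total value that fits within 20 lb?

1503

Ancient tome + jade mask + copper ingots uses 20 of the 20 lb and totals 1503.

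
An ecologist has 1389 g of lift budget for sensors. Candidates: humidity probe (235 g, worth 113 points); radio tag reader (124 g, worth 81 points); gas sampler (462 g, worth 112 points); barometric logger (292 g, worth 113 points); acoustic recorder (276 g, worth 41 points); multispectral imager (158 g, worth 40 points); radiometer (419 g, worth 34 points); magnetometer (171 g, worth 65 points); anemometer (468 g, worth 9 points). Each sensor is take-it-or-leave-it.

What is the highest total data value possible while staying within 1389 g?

484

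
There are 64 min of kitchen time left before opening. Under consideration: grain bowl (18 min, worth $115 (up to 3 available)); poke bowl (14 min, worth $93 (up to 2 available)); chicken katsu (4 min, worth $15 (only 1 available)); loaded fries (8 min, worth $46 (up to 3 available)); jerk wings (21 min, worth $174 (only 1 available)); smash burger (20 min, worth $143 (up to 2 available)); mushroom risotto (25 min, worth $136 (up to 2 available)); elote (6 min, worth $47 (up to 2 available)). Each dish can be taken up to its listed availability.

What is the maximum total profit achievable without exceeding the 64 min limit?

A density-first pass picks loaded fries + jerk wings + smash burger + 2×elote — 457 at 61 min.
Replace loaded fries and 2×elote with smash burger: the trade gains 3 net, giving 460 at 61 min.
No other feasible combination exceeds 460.

460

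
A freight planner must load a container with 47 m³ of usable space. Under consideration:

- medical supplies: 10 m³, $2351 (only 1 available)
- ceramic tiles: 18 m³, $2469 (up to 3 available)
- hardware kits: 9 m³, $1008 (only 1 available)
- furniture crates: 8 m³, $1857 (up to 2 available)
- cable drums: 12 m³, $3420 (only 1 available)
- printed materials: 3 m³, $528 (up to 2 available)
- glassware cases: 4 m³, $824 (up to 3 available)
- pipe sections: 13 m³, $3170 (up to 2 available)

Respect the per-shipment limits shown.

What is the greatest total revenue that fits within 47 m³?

Ranking by ratio (revenue/m³): cable drums 285.00, pipe sections 243.85, medical supplies 235.10.
Taking the top-ratio shipments first gives furniture crates + cable drums + 2×pipe sections for 11617 (46 m³).
The 13 m³ tied up in pipe sections is better spent on medical supplies + glassware cases — total rises to 11622 (47 m³).
No other feasible combination exceeds 11622.

11622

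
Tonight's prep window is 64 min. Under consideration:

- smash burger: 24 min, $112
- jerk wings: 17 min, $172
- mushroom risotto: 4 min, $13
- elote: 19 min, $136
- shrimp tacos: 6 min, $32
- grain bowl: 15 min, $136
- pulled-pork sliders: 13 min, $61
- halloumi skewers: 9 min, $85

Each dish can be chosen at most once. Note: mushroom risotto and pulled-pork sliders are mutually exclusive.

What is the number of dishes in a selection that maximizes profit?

Optimal total is 542.
One optimal bundle: jerk wings + mushroom risotto + elote + grain bowl + halloumi skewers (64 min).
Every optimal selection uses 5 dishes.

5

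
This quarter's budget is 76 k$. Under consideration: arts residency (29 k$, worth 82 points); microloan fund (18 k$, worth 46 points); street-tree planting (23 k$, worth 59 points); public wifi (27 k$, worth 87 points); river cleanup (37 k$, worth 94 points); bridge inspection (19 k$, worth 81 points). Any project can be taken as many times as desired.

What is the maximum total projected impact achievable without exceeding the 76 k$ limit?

324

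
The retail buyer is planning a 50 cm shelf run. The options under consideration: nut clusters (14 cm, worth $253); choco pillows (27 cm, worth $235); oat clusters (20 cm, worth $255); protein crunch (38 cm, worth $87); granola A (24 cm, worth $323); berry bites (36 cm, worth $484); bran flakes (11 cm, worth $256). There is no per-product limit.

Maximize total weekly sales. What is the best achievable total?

1024

Ranking by ratio (weekly sales/cm): bran flakes 23.27, nut clusters 18.07, granola A 13.46, berry bites 13.44.
Best packing: 4×bran flakes — 44 cm, 1024 total.
No other feasible combination exceeds 1024.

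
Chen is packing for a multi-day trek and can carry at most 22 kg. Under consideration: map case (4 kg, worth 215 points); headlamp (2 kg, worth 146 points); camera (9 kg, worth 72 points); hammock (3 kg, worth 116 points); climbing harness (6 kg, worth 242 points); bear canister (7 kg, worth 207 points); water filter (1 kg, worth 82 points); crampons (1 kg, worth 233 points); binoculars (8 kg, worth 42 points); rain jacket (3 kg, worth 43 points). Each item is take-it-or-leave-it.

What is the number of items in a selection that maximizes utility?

6

The maximum utility within 22 kg is 1125.
map case + headlamp + climbing harness + bear canister + water filter + crampons hits 1125 at 21 kg.
All optima have 6 items.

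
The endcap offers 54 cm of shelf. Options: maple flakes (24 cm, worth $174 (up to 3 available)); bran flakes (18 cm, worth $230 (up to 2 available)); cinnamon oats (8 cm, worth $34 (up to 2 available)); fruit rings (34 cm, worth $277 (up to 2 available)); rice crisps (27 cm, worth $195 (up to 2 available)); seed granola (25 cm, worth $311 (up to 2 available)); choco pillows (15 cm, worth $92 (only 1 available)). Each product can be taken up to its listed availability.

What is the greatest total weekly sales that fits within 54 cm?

The ratio heuristic lands on 2×bran flakes + choco pillows (552) but leaves 3 cm idle.
Dropping 2×bran flakes and choco pillows frees 51 cm; slotting in 2×seed granola (50 cm) lifts the total to 622 at 50 cm.

622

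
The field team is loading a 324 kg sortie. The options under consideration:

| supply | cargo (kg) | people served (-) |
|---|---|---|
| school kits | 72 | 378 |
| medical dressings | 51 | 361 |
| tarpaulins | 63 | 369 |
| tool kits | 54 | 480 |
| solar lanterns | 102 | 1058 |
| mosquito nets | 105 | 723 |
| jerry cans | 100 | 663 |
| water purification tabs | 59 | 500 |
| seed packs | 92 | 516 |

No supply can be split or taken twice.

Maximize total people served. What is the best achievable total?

2761

Filling by ratio: medical dressings + tool kits + solar lanterns + water purification tabs for 2399, with 58 kg left unused.
Dropping medical dressings frees 51 kg; slotting in mosquito nets (105 kg) lifts the total to 2761 at 320 kg.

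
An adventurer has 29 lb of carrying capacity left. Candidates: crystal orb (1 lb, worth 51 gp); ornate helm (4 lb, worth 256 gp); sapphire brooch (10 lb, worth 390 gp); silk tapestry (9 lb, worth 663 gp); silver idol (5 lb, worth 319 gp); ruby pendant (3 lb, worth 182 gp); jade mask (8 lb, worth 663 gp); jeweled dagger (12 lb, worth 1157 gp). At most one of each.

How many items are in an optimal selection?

3

Optimal total is 2483.
For example silk tapestry + jade mask + jeweled dagger achieves it, using 29 lb.
Any selection reaching 2483 contains exactly 3 items.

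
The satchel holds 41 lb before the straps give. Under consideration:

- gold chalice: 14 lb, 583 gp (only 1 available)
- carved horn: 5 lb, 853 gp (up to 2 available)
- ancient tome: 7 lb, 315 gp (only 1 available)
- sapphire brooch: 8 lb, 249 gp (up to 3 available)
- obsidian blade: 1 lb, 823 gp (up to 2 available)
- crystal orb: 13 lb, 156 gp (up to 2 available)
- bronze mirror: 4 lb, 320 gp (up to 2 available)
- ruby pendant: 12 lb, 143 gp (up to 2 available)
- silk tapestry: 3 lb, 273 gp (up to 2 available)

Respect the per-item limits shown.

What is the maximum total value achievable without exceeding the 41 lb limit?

5121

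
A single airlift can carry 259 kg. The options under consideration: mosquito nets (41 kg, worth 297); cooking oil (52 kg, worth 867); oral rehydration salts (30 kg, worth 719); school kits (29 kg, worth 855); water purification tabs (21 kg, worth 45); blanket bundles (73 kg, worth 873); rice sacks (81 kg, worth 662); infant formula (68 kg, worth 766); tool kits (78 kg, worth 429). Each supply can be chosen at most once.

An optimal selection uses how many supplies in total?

Optimal total is 4080.
cooking oil + oral rehydration salts + school kits + blanket bundles + infant formula hits 4080 at 252 kg.
All optima have 5 supplies.

5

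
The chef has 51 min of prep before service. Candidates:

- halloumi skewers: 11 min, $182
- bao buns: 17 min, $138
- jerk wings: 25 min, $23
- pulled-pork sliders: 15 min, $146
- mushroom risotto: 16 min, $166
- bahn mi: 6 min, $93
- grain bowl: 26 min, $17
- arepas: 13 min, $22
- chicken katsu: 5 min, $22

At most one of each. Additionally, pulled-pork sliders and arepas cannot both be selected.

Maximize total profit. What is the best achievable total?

587

By profit per min: halloumi skewers 16.55, bahn mi 15.50, mushroom risotto 10.38, pulled-pork sliders 9.73 lead.
Taking halloumi skewers + pulled-pork sliders + mushroom risotto + bahn mi: 48 min used, 587 in profit.
The closest alternative, halloumi skewers + bao buns + mushroom risotto + bahn mi, reaches only 579.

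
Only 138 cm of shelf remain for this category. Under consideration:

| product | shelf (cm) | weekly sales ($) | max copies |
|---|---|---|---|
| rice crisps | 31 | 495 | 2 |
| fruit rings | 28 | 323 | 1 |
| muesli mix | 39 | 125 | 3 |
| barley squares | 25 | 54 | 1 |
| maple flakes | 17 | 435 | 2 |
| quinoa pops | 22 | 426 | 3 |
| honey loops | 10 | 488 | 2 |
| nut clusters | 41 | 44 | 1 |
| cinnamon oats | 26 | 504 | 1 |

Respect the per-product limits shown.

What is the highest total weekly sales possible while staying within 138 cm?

3271

By weekly sales per cm: honey loops 48.80, maple flakes 25.59, cinnamon oats 19.38, quinoa pops 19.36 lead.
Filling by ratio: 2×maple flakes + 2×quinoa pops + 2×honey loops + cinnamon oats for 3202, with 14 cm left unused.
The 22 cm tied up in quinoa pops is better spent on rice crisps — total rises to 3271 (133 cm).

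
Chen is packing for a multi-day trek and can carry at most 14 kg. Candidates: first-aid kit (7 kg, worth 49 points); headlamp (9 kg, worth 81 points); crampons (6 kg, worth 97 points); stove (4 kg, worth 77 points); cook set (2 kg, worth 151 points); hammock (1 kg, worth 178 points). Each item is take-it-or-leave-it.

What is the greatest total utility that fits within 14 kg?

503

Density check — hammock 178.00, cook set 75.50, stove 19.25, crampons 16.17 are the best per kg.
The ratio ordering already packs tightly: crampons + stove + cook set + hammock, 13 kg, 503.
An exhaustive check of the 64 subsets confirms 503.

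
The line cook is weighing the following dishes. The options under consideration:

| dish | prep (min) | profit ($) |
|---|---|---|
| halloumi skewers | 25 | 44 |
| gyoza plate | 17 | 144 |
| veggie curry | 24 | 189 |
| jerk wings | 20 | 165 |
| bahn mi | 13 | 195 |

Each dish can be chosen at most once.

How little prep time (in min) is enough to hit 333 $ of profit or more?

Look for the lowest-prep combination reaching 333.
gyoza plate + bahn mi: 339 profit at 30 min.
Below 30 min the best achievable stays under 333.

30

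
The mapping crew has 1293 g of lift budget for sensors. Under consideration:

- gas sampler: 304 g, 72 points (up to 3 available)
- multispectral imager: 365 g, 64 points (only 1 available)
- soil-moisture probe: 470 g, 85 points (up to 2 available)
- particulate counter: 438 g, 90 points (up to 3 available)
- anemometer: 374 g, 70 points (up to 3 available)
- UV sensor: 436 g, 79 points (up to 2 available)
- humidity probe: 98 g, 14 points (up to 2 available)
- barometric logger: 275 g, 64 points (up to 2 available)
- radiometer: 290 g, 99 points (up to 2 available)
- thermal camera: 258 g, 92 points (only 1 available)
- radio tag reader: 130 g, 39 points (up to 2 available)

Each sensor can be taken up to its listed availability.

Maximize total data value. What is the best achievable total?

401

Ranking by ratio (data value/g): thermal camera 0.36, radiometer 0.34, radio tag reader 0.30.
Greedy by ratio would take humidity probe + 2×radiometer + thermal camera + 2×radio tag reader: 1196 g used, total 382.
The 228 g tied up in humidity probe and radio tag reader is better spent on gas sampler — total rises to 401 (1272 g).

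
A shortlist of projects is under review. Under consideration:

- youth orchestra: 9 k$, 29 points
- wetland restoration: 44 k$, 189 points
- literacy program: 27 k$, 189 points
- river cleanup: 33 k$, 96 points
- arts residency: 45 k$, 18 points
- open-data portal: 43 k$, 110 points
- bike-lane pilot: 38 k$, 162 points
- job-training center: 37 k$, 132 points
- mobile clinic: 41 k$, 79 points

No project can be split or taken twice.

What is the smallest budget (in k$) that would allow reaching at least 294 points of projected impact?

64

Look for the lowest-budget combination reaching 294.
literacy program + job-training center: 321 projected impact at 64 k$.
Any bundle with less than 64 k$ falls short of 294.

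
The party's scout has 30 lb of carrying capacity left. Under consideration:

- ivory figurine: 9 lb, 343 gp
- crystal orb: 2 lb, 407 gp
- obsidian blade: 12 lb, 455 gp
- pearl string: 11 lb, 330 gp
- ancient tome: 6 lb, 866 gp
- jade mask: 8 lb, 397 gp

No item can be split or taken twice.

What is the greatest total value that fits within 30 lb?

2125

Taking the top-ratio items first gives ivory figurine + crystal orb + ancient tome + jade mask for 2013 (25 lb).
Dropping ivory figurine frees 9 lb; slotting in obsidian blade (12 lb) lifts the total to 2125 at 28 lb.
No other feasible combination exceeds 2125.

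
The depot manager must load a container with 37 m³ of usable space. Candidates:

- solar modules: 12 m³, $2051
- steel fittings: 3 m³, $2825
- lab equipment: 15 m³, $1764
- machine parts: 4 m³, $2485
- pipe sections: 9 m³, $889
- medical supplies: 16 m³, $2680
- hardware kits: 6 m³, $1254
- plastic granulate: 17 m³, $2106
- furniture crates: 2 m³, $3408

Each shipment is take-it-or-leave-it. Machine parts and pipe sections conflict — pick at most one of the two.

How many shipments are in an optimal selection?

5

The maximum revenue within 37 m³ is 13449.
For example solar modules + steel fittings + machine parts + medical supplies + furniture crates achieves it, using 37 m³.
All optima have 5 shipments.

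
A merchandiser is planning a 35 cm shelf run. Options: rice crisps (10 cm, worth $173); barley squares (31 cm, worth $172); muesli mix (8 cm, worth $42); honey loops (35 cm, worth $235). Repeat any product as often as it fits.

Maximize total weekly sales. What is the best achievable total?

519

By weekly sales per cm: rice crisps 17.30, honey loops 6.71, barley squares 5.55, muesli mix 5.25 lead.
The ratio ordering already packs tightly: 3×rice crisps, 30 cm, 519.
Nothing else within 35 cm beats 519.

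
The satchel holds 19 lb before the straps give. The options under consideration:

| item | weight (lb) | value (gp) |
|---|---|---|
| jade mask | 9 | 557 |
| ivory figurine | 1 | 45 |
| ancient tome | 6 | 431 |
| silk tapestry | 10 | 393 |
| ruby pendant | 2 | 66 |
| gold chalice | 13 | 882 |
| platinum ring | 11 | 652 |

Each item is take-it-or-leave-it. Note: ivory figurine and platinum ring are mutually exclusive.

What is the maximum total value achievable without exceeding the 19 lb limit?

1313

By value per lb: ancient tome 71.83, gold chalice 67.85, jade mask 61.89 lead.
Best packing: ancient tome + gold chalice — 19 lb, 1313 total.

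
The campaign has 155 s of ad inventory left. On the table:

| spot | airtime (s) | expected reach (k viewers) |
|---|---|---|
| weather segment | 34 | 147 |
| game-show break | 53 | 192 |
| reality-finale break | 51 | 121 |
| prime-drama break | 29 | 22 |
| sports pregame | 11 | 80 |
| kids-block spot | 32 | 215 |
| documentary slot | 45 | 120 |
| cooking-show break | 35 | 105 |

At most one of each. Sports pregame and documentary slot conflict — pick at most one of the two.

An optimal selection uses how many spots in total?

Optimal total is 659.
For example weather segment + game-show break + kids-block spot + cooking-show break achieves it, using 154 s.
All optima have 4 spots.

4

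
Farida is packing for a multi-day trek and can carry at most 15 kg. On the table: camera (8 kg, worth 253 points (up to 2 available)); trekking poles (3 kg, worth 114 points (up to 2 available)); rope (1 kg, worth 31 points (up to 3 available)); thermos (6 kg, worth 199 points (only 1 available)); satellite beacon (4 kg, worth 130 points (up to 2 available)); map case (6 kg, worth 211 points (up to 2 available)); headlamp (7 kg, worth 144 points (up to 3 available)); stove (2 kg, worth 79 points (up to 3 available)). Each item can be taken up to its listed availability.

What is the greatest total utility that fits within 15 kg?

Ranking by ratio (utility/kg): stove 39.50, trekking poles 38.00, map case 35.17.
A density-first pass picks 2×trekking poles + 3×rope + 3×stove — 558 at 15 kg.
Replace trekking poles and 3×rope with map case: the trade gains 4 net, giving 562 at 15 kg.
Every other selection either busts 15 kg or exceeds an availability limit or fails to beat 562.

562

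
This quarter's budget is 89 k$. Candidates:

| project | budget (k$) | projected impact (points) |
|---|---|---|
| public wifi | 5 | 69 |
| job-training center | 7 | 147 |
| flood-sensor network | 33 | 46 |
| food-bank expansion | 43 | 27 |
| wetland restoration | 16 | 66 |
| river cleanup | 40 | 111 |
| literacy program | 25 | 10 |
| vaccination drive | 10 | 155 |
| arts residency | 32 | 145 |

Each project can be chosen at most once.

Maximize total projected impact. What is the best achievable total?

Ranking by ratio (projected impact/k$): job-training center 21.00, vaccination drive 15.50, public wifi 13.80.
Taking public wifi + job-training center + wetland restoration + vaccination drive + arts residency: 70 k$ used, 582 in projected impact.
The closest alternative, public wifi + job-training center + flood-sensor network + vaccination drive + arts residency, reaches only 562.

582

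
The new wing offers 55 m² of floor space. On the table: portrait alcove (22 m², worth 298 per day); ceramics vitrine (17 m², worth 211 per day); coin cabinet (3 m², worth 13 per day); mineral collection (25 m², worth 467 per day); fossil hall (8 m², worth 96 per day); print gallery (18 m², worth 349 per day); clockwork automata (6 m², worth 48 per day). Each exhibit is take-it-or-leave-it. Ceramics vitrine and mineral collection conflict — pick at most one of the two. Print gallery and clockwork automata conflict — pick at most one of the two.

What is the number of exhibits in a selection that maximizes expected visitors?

4

The maximum expected visitors within 55 m² is 925.
One optimal bundle: coin cabinet + mineral collection + fossil hall + print gallery (54 m²).
Every optimal selection uses 4 exhibits.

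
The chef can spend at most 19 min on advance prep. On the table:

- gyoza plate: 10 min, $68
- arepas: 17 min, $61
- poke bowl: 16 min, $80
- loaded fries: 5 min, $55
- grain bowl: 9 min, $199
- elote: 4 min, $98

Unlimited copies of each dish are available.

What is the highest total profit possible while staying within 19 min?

398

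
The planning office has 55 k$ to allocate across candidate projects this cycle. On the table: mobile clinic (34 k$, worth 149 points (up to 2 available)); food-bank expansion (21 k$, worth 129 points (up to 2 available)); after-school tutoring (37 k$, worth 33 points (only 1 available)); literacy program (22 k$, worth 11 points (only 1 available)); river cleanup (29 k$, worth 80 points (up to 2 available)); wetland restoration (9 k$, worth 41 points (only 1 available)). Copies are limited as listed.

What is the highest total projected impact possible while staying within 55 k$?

299

Best packing: 2×food-bank expansion + wetland restoration — 51 k$, 299 total.
Every other selection either busts 55 k$ or exceeds an availability limit or fails to beat 299.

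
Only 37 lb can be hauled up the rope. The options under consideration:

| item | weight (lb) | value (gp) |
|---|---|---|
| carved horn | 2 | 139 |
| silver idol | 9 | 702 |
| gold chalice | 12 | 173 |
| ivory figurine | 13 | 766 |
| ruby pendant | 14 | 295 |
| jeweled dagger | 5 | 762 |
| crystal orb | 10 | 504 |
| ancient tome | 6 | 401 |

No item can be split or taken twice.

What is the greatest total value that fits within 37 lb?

2770

The ratio ordering already packs tightly: carved horn + silver idol + ivory figurine + jeweled dagger + ancient tome, 35 lb, 2770.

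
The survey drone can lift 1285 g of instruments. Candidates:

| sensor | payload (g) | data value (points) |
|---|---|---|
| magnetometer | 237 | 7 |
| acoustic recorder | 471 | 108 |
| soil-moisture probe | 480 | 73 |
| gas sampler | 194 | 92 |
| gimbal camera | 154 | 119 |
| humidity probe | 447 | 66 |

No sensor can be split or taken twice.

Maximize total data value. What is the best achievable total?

385

Taking acoustic recorder + gas sampler + gimbal camera + humidity probe: 1266 g used, 385 in data value.
Runner-up soil-moisture probe + gas sampler + gimbal camera + humidity probe tops out at 350.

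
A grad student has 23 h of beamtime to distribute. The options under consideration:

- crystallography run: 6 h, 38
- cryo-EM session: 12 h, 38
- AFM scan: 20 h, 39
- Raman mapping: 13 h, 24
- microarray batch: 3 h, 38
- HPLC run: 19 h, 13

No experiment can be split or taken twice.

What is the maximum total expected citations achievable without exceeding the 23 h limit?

Best packing: crystallography run + cryo-EM session + microarray batch — 21 h, 114 total.
Next best is crystallography run + Raman mapping + microarray batch at 100 (22 h) — short by 14.

114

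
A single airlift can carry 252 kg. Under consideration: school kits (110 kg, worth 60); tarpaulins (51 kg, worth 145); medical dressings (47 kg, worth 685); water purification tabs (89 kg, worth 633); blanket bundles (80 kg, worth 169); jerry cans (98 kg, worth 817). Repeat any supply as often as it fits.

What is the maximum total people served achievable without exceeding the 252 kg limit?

3425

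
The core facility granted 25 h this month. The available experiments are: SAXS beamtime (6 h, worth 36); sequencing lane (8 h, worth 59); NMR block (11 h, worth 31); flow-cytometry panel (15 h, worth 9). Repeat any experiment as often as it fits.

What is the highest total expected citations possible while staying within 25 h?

177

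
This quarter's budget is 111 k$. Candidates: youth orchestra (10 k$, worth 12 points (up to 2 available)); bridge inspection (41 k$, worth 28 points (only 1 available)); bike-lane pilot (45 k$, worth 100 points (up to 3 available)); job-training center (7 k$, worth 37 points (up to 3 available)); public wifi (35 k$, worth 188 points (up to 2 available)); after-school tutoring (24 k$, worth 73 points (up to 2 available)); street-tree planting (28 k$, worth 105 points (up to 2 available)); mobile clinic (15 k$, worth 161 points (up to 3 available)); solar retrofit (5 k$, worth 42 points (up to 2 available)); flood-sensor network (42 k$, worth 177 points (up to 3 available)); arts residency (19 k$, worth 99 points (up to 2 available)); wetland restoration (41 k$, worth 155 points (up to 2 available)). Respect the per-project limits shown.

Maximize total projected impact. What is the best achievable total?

866

Density check — mobile clinic 10.73, solar retrofit 8.40, public wifi 5.37 are the best per k$.
The ratio ordering already packs tightly: 3×job-training center + public wifi + 3×mobile clinic + 2×solar retrofit, 111 k$, 866.
No other feasible combination exceeds 866.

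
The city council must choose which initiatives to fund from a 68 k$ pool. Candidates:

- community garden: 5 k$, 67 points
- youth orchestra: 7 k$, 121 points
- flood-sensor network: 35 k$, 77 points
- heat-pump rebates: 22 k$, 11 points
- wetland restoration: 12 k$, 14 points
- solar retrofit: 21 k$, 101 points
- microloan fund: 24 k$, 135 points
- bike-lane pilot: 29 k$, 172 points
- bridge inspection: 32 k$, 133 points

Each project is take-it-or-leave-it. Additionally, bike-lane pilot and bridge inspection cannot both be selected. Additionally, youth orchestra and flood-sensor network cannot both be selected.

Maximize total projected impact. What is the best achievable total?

495

Taking community garden + youth orchestra + microloan fund + bike-lane pilot: 65 k$ used, 495 in projected impact.
Every other selection either busts 68 k$ or breaks a pairing rule or fails to beat 495.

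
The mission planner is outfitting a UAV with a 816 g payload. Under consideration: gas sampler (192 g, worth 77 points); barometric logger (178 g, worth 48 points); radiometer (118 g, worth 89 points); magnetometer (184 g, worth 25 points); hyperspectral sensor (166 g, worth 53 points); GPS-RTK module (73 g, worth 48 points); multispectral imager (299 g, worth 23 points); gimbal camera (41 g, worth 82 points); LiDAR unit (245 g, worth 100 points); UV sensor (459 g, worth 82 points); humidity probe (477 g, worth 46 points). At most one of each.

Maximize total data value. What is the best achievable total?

401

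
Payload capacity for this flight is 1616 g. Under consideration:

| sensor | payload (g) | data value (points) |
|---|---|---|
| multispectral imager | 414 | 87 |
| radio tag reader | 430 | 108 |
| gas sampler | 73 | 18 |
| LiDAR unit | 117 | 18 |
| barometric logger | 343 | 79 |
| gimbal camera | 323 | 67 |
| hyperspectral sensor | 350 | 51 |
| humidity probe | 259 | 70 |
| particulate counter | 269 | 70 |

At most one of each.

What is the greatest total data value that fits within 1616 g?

373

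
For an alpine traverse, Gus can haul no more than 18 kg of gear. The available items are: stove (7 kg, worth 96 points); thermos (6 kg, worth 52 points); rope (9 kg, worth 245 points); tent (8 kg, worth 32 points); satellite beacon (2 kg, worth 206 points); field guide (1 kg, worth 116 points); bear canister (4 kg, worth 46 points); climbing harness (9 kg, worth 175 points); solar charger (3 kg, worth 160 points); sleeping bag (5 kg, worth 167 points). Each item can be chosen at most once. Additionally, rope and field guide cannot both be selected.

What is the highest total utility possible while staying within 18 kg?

Stove + satellite beacon + field guide + solar charger + sleeping bag uses 18 of the 18 kg and totals 745.
Runner-up thermos + satellite beacon + field guide + solar charger + sleeping bag tops out at 701.

745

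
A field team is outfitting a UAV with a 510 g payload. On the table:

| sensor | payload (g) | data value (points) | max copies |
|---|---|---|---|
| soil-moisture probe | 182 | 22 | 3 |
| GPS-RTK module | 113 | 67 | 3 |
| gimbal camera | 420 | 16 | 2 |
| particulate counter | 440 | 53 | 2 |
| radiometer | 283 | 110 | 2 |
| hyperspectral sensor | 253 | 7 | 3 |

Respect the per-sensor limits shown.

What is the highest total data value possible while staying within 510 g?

244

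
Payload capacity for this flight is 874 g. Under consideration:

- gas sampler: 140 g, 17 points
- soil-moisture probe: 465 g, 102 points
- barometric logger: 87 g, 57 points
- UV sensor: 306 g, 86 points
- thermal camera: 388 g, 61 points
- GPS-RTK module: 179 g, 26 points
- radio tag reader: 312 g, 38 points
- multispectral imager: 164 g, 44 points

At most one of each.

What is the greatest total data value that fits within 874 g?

Ranking by ratio (data value/g): barometric logger 0.66, UV sensor 0.28, multispectral imager 0.27.
Taking the top-ratio sensors first gives barometric logger + UV sensor + GPS-RTK module + multispectral imager for 213 (736 g).
Replace GPS-RTK module and multispectral imager with soil-moisture probe: the trade gains 32 net, giving 245 at 858 g.

245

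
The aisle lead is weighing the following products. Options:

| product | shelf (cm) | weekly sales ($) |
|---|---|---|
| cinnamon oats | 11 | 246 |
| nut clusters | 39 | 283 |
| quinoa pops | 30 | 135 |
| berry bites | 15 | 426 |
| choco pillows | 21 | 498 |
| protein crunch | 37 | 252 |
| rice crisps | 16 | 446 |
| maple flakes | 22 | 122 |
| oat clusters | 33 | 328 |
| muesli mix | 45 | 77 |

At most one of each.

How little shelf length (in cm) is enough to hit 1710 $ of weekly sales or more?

Need the lightest bundle worth ≥ 1710.
Taking cinnamon oats + berry bites + choco pillows + rice crisps + maple flakes gives 1738 (≥ 1710) for 85 cm.
No combination under 85 cm hits 1710.

85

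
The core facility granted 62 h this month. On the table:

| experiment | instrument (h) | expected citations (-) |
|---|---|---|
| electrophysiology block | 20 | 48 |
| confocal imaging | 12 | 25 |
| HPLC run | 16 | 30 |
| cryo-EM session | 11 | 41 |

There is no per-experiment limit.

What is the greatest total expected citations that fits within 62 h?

By expected citations per h: cryo-EM session 3.73, electrophysiology block 2.40, confocal imaging 2.08, HPLC run 1.88 lead.
Best packing: 5×cryo-EM session — 55 h, 205 total.
That's the maximum — no swap from here does better than 205.

205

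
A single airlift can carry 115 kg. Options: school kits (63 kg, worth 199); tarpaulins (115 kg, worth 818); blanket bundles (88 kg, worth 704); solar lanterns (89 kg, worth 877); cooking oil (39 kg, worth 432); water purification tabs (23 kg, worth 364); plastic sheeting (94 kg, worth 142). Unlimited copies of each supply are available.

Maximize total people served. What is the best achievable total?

1820

Ranking by ratio (people served/kg): water purification tabs 15.83, cooking oil 11.08, solar lanterns 9.85, blanket bundles 8.00.
Taking 5×water purification tabs: 115 kg used, 1820 in people served.
Every other selection either busts 115 kg or fails to beat 1820.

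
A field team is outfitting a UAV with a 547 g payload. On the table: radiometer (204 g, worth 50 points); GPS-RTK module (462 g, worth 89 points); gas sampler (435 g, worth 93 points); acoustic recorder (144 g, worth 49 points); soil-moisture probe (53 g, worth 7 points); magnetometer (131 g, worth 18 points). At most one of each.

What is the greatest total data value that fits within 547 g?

124

Density check — acoustic recorder 0.34, radiometer 0.25, gas sampler 0.21, GPS-RTK module 0.19 are the best per g.
Taking radiometer + acoustic recorder + soil-moisture probe + magnetometer: 532 g used, 124 in data value.
Runner-up radiometer + acoustic recorder + magnetometer tops out at 117.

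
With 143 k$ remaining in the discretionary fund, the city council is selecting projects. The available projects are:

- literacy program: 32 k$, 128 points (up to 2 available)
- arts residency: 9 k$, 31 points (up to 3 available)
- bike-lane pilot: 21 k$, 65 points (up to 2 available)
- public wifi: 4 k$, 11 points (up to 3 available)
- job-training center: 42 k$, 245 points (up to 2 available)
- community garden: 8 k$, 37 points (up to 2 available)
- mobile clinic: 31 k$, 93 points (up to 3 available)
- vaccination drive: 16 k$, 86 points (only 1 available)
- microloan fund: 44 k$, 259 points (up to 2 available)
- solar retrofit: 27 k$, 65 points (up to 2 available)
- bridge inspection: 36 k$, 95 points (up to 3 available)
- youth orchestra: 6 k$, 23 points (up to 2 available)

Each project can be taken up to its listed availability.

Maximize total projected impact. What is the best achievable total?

811

Density check — microloan fund 5.89, job-training center 5.83, vaccination drive 5.38 are the best per k$.
Public wifi + job-training center + community garden + 2×microloan fund uses 142 of the 143 k$ and totals 811.
No other feasible combination exceeds 811.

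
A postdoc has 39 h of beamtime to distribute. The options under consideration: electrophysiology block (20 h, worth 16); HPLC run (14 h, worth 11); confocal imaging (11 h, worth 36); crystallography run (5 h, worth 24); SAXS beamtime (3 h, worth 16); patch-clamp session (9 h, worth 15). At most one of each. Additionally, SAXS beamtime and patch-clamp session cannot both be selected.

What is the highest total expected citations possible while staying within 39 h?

92

Taking electrophysiology block + confocal imaging + crystallography run + SAXS beamtime: 39 h used, 92 in expected citations.
That's the maximum — no feasible swap from here does better than 92.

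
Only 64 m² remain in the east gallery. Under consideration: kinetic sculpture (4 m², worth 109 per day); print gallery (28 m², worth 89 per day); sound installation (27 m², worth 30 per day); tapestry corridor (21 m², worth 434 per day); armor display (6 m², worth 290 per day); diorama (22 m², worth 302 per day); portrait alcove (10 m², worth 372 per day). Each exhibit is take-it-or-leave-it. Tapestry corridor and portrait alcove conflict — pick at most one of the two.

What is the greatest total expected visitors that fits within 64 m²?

1135

Best packing: kinetic sculpture + tapestry corridor + armor display + diorama — 53 m², 1135 total.
The closest alternative, kinetic sculpture + armor display + diorama + portrait alcove, reaches only 1073.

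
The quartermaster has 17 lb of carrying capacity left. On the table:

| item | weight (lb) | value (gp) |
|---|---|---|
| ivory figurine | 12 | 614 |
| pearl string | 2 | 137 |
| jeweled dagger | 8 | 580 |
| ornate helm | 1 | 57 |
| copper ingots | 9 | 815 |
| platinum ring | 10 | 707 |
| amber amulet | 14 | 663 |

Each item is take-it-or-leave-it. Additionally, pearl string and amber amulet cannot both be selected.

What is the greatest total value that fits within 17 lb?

1395

Ranking by ratio (value/lb): copper ingots 90.56, jeweled dagger 72.50, platinum ring 70.70, pearl string 68.50.
Best packing: jeweled dagger + copper ingots — 17 lb, 1395 total.
Every other selection either busts 17 lb or breaks a pairing rule or fails to beat 1395.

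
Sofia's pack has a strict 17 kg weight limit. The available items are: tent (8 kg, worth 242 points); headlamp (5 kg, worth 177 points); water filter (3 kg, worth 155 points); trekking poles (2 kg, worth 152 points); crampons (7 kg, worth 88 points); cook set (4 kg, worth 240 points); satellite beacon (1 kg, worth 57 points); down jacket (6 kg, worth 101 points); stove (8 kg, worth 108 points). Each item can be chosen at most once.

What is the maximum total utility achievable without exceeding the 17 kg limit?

789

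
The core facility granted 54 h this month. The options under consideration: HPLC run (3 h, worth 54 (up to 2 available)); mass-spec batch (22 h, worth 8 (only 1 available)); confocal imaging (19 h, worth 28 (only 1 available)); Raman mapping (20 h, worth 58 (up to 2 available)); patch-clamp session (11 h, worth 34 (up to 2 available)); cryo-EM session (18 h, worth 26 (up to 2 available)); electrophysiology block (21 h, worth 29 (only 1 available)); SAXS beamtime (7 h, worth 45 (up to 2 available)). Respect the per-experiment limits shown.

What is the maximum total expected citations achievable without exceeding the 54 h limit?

290

The ratio heuristic lands on 2×HPLC run + 2×patch-clamp session + 2×SAXS beamtime (266) but leaves 12 h idle.
Replace patch-clamp session with Raman mapping: the trade gains 24 net, giving 290 at 51 h.
Nothing else within 54 h beats 290.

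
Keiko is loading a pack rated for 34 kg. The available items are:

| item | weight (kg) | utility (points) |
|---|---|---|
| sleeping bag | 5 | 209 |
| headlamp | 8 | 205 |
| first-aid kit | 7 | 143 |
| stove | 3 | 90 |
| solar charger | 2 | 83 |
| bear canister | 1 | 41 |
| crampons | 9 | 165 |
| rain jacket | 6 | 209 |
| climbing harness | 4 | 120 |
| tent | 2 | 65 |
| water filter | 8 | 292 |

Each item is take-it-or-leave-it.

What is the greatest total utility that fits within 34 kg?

Ranking by ratio (utility/kg): sleeping bag 41.80, solar charger 41.50, bear canister 41.00, water filter 36.50.
Greedy by ratio would take sleeping bag + stove + solar charger + bear canister + rain jacket + climbing harness + tent + water filter: 31 kg used, total 1109.
Dropping stove and tent frees 5 kg; slotting in headlamp (8 kg) lifts the total to 1159 at 34 kg.
Every other selection either busts 34 kg or fails to beat 1159.

1159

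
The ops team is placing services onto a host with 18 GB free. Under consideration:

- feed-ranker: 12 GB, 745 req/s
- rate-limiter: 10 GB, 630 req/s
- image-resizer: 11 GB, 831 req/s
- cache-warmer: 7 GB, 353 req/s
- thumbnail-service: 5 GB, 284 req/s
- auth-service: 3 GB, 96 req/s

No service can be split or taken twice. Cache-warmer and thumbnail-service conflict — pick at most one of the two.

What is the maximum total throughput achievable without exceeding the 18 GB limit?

Filling by ratio: image-resizer + thumbnail-service for 1115, with 2 GB left unused.
Replace thumbnail-service with cache-warmer: the trade gains 69 net, giving 1184 at 18 GB.
An exhaustive check of the 64 subsets confirms 1184.

1184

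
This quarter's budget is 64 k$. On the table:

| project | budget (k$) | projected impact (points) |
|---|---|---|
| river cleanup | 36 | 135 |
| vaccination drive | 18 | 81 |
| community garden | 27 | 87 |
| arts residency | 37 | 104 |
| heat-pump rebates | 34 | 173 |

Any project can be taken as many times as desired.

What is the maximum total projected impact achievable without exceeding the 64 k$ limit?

Greedy by ratio would take vaccination drive + heat-pump rebates: 52 k$ used, total 254.
The 18 k$ tied up in vaccination drive is better spent on community garden — total rises to 260 (61 k$).

260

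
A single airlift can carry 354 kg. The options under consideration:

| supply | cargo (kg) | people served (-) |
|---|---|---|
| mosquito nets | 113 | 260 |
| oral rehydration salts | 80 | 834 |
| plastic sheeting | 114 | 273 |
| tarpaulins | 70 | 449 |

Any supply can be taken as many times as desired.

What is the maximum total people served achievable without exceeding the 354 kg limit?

4×oral rehydration salts uses 320 of the 354 kg and totals 3336.

3336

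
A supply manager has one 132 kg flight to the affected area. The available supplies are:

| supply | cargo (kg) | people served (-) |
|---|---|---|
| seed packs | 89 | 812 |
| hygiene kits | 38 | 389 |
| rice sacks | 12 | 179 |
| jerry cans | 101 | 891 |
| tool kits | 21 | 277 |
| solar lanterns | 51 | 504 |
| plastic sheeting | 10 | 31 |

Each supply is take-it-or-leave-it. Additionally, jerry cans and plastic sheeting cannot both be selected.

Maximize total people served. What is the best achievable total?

1380

By people served per kg: rice sacks 14.92, tool kits 13.19, hygiene kits 10.24 lead.
Hygiene kits + rice sacks + tool kits + solar lanterns + plastic sheeting uses 132 of the 132 kg and totals 1380.
Next best is hygiene kits + rice sacks + tool kits + solar lanterns at 1349 (122 kg) — short by 31.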